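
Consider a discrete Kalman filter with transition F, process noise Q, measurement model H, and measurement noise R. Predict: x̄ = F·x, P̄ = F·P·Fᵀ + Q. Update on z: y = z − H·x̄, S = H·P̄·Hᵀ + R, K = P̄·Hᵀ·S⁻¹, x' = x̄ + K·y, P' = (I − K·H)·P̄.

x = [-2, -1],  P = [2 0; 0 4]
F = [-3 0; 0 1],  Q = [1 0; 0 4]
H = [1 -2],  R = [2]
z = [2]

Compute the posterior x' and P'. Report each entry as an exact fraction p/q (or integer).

x̄ = F·x = [6, -1]
P̄ = F·P·Fᵀ + Q = [19 0; 0 8]
y = z − H·x̄ = [-6]
S = H·P̄·Hᵀ + R = [53]
K = P̄·Hᵀ·S⁻¹ = [19/53; -16/53]
x' = x̄ + K·y = [204/53, 43/53]
P' = (I − K·H)·P̄ = [646/53 304/53; 304/53 168/53]

x' = [204/53, 43/53]
P' = [646/53 304/53; 304/53 168/53]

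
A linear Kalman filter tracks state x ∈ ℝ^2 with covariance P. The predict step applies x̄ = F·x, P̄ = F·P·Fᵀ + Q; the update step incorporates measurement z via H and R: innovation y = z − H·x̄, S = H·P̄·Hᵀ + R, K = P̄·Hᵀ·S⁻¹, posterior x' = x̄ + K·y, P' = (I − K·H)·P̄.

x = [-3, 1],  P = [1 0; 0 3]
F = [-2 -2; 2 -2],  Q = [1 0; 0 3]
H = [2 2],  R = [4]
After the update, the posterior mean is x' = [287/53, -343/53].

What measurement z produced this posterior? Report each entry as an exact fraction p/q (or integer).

x̄ = F·x = [4, -8]
P̄ = F·P·Fᵀ + Q = [17 8; 8 19]
S = H·P̄·Hᵀ + R = [212]
K = P̄·Hᵀ·S⁻¹ = [25/106; 27/106]
x' − x̄ = [75/53, 81/53] = K·y
y = (KᵀK)⁻¹·Kᵀ·(x' − x̄) = [6]
z = y + H·x̄ = [6] + [-8] = [-2]

z = [-2]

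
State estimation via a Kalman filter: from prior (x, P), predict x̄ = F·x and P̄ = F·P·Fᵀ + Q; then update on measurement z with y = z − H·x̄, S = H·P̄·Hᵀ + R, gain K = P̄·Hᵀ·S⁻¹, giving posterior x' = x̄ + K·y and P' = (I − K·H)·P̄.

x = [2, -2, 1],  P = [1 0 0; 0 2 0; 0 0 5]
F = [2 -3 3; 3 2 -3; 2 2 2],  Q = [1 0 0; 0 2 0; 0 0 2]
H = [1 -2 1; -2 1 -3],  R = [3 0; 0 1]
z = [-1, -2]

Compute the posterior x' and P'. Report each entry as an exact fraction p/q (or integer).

x' = [728433/101662, 256419/101662, -165239/50831]
P' = [1239247/101662 216295/101662 -375631/50831; 216295/101662 146265/101662 -44327/50831; -375631/50831 -44327/50831 241452/50831]

x̄ = F·x = [13, -1, 2]
P̄ = F·P·Fᵀ + Q = [68 -51 22; -51 64 -16; 22 -16 34]
y = z − H·x̄ = [-18, 31]
S = H·P̄·Hᵀ + R = [673 -843; -843 1207]
K = P̄·Hᵀ·S⁻¹ = [18465/101662 -8413/101662; -54963/101662 -20363/101662; -15175/50831 -17421/50831]
x' = x̄ + K·y = [728433/101662, 256419/101662, -165239/50831]
P' = (I − K·H)·P̄ = [1239247/101662 216295/101662 -375631/50831; 216295/101662 146265/101662 -44327/50831; -375631/50831 -44327/50831 241452/50831]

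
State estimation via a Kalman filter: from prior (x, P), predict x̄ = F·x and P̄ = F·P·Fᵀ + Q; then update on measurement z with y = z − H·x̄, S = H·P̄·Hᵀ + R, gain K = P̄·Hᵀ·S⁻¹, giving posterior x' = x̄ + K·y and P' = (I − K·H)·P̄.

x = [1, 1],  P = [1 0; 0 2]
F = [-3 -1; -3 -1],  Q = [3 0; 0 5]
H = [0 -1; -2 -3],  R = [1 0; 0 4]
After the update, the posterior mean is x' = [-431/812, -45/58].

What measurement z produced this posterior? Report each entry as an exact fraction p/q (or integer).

x̄ = F·x = [-4, -4]
P̄ = F·P·Fᵀ + Q = [14 11; 11 16]
S = H·P̄·Hᵀ + R = [17 70; 70 336]
K = P̄·Hᵀ·S⁻¹ = [41/58 -267/812; -17/29 -5/58]
x' − x̄ = [2817/812, 187/58] = K·y
y = (KᵀK)⁻¹·Kᵀ·(x' − x̄) = [-3, -17]
z = y + H·x̄ = [-3, -17] + [4, 20] = [1, 3]

z = [1, 3]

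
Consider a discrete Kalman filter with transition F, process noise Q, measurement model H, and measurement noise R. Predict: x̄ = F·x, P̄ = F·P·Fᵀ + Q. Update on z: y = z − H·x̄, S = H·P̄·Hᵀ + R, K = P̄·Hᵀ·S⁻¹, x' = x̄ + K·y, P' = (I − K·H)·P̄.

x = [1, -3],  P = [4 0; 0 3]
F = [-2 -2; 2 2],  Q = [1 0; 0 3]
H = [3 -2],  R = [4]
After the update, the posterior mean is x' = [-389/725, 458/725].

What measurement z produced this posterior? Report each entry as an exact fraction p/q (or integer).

x̄ = F·x = [4, -4]
P̄ = F·P·Fᵀ + Q = [29 -28; -28 31]
S = H·P̄·Hᵀ + R = [725]
K = P̄·Hᵀ·S⁻¹ = [143/725; -146/725]
x' − x̄ = [-3289/725, 3358/725] = K·y
y = (KᵀK)⁻¹·Kᵀ·(x' − x̄) = [-23]
z = y + H·x̄ = [-23] + [20] = [-3]

z = [-3]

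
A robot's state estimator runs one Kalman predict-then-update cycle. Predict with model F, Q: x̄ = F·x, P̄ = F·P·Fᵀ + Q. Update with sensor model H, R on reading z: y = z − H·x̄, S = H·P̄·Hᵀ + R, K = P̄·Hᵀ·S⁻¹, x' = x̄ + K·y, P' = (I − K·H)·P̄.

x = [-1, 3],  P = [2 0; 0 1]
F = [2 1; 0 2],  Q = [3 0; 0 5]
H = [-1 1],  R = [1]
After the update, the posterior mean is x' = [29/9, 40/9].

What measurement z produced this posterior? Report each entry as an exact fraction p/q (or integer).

x̄ = F·x = [1, 6]
P̄ = F·P·Fᵀ + Q = [12 2; 2 9]
S = H·P̄·Hᵀ + R = [18]
K = P̄·Hᵀ·S⁻¹ = [-5/9; 7/18]
x' − x̄ = [20/9, -14/9] = K·y
y = (KᵀK)⁻¹·Kᵀ·(x' − x̄) = [-4]
z = y + H·x̄ = [-4] + [5] = [1]

z = [1]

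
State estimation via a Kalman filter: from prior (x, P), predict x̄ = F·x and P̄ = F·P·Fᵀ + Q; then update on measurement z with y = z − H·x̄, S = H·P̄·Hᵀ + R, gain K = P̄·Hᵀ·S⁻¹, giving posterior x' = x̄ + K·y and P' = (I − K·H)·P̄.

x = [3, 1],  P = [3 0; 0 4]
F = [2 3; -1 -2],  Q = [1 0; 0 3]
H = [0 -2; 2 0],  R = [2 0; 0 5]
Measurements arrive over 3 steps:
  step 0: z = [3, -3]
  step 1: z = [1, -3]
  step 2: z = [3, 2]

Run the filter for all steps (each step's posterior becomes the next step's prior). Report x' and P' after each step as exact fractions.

step 0: x̄ = F·x = [9, -5]
step 0: P̄ = F·P·Fᵀ + Q = [49 -30; -30 22]
step 0: y = z − H·x̄ = [-7, -21]
step 0: S = H·P̄·Hᵀ + R = [90 120; 120 201]
step 0: K = P̄·Hᵀ·S⁻¹ = [10/123 18/41; -274/615 -4/123]
step 0: x' = x̄ + K·y = [-97/123, -737/615]
step 0: P' = (I − K·H)·P̄ = [45/41 -10/123; -10/123 274/615]
step 1: x̄ = F·x = [-3181/615, 653/205]
step 1: P̄ = F·P·Fᵀ + Q = [1727/205 -2644/615; -2644/615 3416/615]
step 1: y = z − H·x̄ = [1511/205, 4517/615]
step 1: S = H·P̄·Hᵀ + R = [14894/615 10576/615; 10576/615 7933/205]
step 1: K = P̄·Hᵀ·S⁻¹ = [39660/591733 240014/591733; -260168/591733 -15864/591733]
step 1: x' = x̄ + K·y = [-1005497/591733, -149259/591733]
step 1: P' = (I − K·H)·P̄ = [600035/591733 -39660/591733; -39660/591733 260168/591733]
step 2: x̄ = F·x = [-2458771/591733, 1304015/591733]
step 2: P̄ = F·P·Fᵀ + Q = [4857465/591733 -2483458/591733; -2483458/591733 3257266/591733]
step 2: y = z − H·x̄ = [4383229/591733, 6101008/591733]
step 2: S = H·P̄·Hᵀ + R = [14212530/591733 9933832/591733; 9933832/591733 22388525/591733]
step 2: K = P̄·Hᵀ·S⁻¹ = [12417290/185486161 74977418/185486161; -81548818/185486161 -4966916/185486161]
step 2: x' = x̄ + K·y = [94295331/185486161, -246519295/185486161]
step 2: P' = (I − K·H)·P̄ = [187443545/185486161 -12417290/185486161; -12417290/185486161 81548818/185486161]

step 0: x' = [-97/123, -737/615], P' = [45/41 -10/123; -10/123 274/615]
step 1: x' = [-1005497/591733, -149259/591733], P' = [600035/591733 -39660/591733; -39660/591733 260168/591733]
step 2: x' = [94295331/185486161, -246519295/185486161], P' = [187443545/185486161 -12417290/185486161; -12417290/185486161 81548818/185486161]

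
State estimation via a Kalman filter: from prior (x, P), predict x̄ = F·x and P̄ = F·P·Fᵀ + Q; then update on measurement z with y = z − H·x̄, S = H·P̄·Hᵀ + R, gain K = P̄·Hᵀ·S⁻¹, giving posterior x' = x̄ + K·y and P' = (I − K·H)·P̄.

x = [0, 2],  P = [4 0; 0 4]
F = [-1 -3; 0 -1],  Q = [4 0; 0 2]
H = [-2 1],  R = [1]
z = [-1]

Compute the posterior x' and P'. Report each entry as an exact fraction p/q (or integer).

x' = [26/135, -8/15]
P' = [164/135 28/15; 28/15 18/5]

x̄ = F·x = [-6, -2]
P̄ = F·P·Fᵀ + Q = [44 12; 12 6]
y = z − H·x̄ = [-11]
S = H·P̄·Hᵀ + R = [135]
K = P̄·Hᵀ·S⁻¹ = [-76/135; -2/15]
x' = x̄ + K·y = [26/135, -8/15]
P' = (I − K·H)·P̄ = [164/135 28/15; 28/15 18/5]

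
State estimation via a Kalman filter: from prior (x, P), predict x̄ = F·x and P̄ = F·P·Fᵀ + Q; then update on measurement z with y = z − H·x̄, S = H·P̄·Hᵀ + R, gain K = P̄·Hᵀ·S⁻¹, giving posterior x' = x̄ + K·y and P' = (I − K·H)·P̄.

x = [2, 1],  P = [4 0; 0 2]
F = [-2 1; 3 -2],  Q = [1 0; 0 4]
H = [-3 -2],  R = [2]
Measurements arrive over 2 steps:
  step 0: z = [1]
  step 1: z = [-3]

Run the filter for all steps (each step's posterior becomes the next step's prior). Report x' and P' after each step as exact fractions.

step 0: x' = [-3, 4], P' = [550/29 -824/29; -824/29 1248/29]
step 1: x' = [647/2031, 1873/2031], P' = [202258/2031 -306196/2031; -306196/2031 464494/2031]

step 0: x̄ = F·x = [-3, 4]
step 0: P̄ = F·P·Fᵀ + Q = [19 -28; -28 48]
step 0: y = z − H·x̄ = [0]
step 0: S = H·P̄·Hᵀ + R = [29]
step 0: K = P̄·Hᵀ·S⁻¹ = [-1/29; -12/29]
step 0: x' = x̄ + K·y = [-3, 4]
step 0: P' = (I − K·H)·P̄ = [550/29 -824/29; -824/29 1248/29]
step 1: x̄ = F·x = [10, -17]
step 1: P̄ = F·P·Fᵀ + Q = [6773/29 -11564/29; -11564/29 19946/29]
step 1: y = z − H·x̄ = [-7]
step 1: S = H·P̄·Hᵀ + R = [2031/29]
step 1: K = P̄·Hᵀ·S⁻¹ = [2809/2031; -5200/2031]
step 1: x' = x̄ + K·y = [647/2031, 1873/2031]
step 1: P' = (I − K·H)·P̄ = [202258/2031 -306196/2031; -306196/2031 464494/2031]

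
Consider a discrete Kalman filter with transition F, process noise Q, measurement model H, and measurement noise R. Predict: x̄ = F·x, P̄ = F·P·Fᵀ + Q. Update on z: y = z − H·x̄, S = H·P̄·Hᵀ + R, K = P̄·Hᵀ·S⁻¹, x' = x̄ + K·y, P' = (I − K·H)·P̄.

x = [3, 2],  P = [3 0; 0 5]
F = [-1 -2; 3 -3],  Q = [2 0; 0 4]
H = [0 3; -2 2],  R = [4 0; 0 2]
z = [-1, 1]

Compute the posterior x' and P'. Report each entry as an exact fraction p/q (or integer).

x̄ = F·x = [-7, 3]
P̄ = F·P·Fᵀ + Q = [25 21; 21 76]
y = z − H·x̄ = [-10, -19]
S = H·P̄·Hᵀ + R = [688 330; 330 238]
K = P̄·Hᵀ·S⁻¹ = [8817/27422 -13147/27422; 4491/13711 110/13711]
x' = x̄ + K·y = [-30331/27422, -5867/13711]
P' = (I − K·H)·P̄ = [24903/27422 5878/13711; 5878/13711 5988/13711]

x' = [-30331/27422, -5867/13711]
P' = [24903/27422 5878/13711; 5878/13711 5988/13711]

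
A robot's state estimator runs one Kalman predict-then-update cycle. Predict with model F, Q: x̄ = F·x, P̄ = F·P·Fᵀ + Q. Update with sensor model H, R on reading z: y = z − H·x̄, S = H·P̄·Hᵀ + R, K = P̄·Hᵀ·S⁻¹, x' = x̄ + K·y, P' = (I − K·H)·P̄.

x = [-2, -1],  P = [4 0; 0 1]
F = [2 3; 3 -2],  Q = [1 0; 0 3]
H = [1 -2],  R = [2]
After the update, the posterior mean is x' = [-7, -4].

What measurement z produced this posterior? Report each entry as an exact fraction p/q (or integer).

z = [1]

x̄ = F·x = [-7, -4]
P̄ = F·P·Fᵀ + Q = [26 18; 18 43]
S = H·P̄·Hᵀ + R = [128]
K = P̄·Hᵀ·S⁻¹ = [-5/64; -17/32]
x' − x̄ = [0, 0] = K·y
y = (KᵀK)⁻¹·Kᵀ·(x' − x̄) = [0]
z = y + H·x̄ = [0] + [1] = [1]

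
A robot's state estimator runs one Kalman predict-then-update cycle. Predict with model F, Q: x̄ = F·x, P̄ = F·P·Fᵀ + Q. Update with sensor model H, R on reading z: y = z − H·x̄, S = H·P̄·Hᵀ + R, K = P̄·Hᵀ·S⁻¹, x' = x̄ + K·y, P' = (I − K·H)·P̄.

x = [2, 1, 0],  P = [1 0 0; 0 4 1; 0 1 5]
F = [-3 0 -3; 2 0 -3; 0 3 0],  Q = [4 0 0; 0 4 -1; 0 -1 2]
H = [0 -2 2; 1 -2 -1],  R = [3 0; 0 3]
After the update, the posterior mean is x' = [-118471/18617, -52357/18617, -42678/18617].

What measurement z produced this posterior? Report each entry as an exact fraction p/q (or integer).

x̄ = F·x = [-6, 4, 3]
P̄ = F·P·Fᵀ + Q = [58 39 -9; 39 53 -10; -9 -10 38]
S = H·P̄·Hᵀ + R = [447 60; 60 133]
K = P̄·Hᵀ·S⁻¹ = [-4036/18617 281/18617; -4446/18617 -5973/18617; 4796/18617 -5943/18617]
x' − x̄ = [-6769/18617, -126825/18617, -98529/18617] = K·y
y = (KᵀK)⁻¹·Kᵀ·(x' − x̄) = [3, 19]
z = y + H·x̄ = [3, 19] + [-2, -17] = [1, 2]

z = [1, 2]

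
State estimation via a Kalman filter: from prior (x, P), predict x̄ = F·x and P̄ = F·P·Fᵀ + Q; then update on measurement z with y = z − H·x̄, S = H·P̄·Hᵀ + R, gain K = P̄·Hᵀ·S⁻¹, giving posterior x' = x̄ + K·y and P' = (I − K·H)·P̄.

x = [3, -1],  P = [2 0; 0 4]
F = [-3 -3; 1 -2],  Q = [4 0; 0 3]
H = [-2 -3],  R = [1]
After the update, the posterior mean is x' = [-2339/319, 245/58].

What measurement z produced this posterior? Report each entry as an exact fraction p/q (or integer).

x̄ = F·x = [-6, 5]
P̄ = F·P·Fᵀ + Q = [58 18; 18 21]
S = H·P̄·Hᵀ + R = [638]
K = P̄·Hᵀ·S⁻¹ = [-85/319; -9/58]
x' − x̄ = [-425/319, -45/58] = K·y
y = (KᵀK)⁻¹·Kᵀ·(x' − x̄) = [5]
z = y + H·x̄ = [5] + [-3] = [2]

z = [2]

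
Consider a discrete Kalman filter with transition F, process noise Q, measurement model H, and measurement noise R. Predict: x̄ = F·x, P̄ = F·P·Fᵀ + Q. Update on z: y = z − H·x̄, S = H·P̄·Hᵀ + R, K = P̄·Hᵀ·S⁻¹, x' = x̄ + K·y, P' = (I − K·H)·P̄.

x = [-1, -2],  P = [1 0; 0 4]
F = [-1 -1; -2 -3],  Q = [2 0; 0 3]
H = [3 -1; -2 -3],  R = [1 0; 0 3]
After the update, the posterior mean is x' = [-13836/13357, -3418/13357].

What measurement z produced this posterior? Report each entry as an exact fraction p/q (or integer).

x̄ = F·x = [3, 8]
P̄ = F·P·Fᵀ + Q = [7 14; 14 43]
S = H·P̄·Hᵀ + R = [23 -11; -11 586]
K = P̄·Hᵀ·S⁻¹ = [3486/13357 -1211/13357; -2313/13357 -3622/13357]
x' − x̄ = [-53907/13357, -110274/13357] = K·y
y = (KᵀK)⁻¹·Kᵀ·(x' − x̄) = [-4, 33]
z = y + H·x̄ = [-4, 33] + [1, -30] = [-3, 3]

z = [-3, 3]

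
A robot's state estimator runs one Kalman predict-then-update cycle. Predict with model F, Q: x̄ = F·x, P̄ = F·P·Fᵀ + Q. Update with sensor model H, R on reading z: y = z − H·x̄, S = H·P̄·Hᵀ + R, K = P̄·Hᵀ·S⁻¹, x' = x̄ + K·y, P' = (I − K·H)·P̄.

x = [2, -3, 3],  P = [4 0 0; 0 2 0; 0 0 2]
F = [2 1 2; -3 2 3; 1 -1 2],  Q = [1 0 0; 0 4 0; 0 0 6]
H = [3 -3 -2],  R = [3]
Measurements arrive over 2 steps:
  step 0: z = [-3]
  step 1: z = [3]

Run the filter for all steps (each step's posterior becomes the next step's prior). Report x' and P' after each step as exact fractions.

step 0: x̄ = F·x = [7, -3, 11]
step 0: P̄ = F·P·Fᵀ + Q = [27 -8 14; -8 66 -4; 14 -4 20]
step 0: y = z − H·x̄ = [-11]
step 0: S = H·P̄·Hᵀ + R = [848]
step 0: K = P̄·Hᵀ·S⁻¹ = [77/848; -107/424; 7/424]
step 0: x' = x̄ + K·y = [5089/848, -95/424, 4587/424]
step 0: P' = (I − K·H)·P̄ = [16967/848 4847/424 5397/424; 4847/424 2543/212 -99/212; 5397/424 -99/212 4191/212]
step 1: x̄ = F·x = [1771/53, 11875/848, 23627/848]
step 1: P̄ = F·P·Fᵀ + Q = [16843/53 1628/53 9118/53; 1628/53 32287/848 45031/848; 9118/53 45031/848 124655/848]
step 1: y = z − H·x̄ = [415/848]
step 1: S = H·P̄·Hᵀ + R = [1537991/848]
step 1: K = P̄·Hᵀ·S⁻¹ = [438544/1537991; -108779/1537991; 4097/118307]
step 1: x' = x̄ + K·y = [51606732/1537991, 21484080/1537991, 3298278/118307]
step 1: P' = (I − K·H)·P̄ = [261968489/1537991 103497603/1537991 18234501/118307; 103497603/1537991 44604062/1537991 6807960/118307; 18234501/118307 6807960/118307 17133666/118307]

step 0: x' = [5089/848, -95/424, 4587/424], P' = [16967/848 4847/424 5397/424; 4847/424 2543/212 -99/212; 5397/424 -99/212 4191/212]
step 1: x' = [51606732/1537991, 21484080/1537991, 3298278/118307], P' = [261968489/1537991 103497603/1537991 18234501/118307; 103497603/1537991 44604062/1537991 6807960/118307; 18234501/118307 6807960/118307 17133666/118307]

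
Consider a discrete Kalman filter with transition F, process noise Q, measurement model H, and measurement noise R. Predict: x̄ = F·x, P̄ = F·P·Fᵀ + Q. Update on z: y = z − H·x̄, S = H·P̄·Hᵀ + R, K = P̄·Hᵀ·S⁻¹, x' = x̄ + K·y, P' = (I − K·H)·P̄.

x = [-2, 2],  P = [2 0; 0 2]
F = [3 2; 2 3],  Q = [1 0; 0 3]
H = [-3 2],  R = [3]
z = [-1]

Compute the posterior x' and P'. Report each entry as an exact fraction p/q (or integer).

x̄ = F·x = [-2, 2]
P̄ = F·P·Fᵀ + Q = [27 24; 24 29]
y = z − H·x̄ = [-11]
S = H·P̄·Hᵀ + R = [74]
K = P̄·Hᵀ·S⁻¹ = [-33/74; -7/37]
x' = x̄ + K·y = [215/74, 151/37]
P' = (I − K·H)·P̄ = [909/74 657/37; 657/37 975/37]

x' = [215/74, 151/37]
P' = [909/74 657/37; 657/37 975/37]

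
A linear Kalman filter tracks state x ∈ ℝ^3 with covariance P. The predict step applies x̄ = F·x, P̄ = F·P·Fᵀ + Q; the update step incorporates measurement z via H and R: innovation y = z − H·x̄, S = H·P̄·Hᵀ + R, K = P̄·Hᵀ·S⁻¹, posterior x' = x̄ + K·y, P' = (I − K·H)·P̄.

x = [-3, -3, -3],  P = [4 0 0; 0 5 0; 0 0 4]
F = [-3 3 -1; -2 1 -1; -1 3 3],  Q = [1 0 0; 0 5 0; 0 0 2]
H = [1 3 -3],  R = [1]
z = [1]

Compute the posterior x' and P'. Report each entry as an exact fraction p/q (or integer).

x̄ = F·x = [3, 6, -15]
P̄ = F·P·Fᵀ + Q = [86 43 45; 43 30 11; 45 11 87]
y = z − H·x̄ = [-65]
S = H·P̄·Hᵀ + R = [930]
K = P̄·Hᵀ·S⁻¹ = [8/93; 10/93; -61/310]
x' = x̄ + K·y = [-241/93, -92/93, -137/62]
P' = (I − K·H)·P̄ = [7358/93 3199/93 1883/31; 3199/93 1790/93 951/31; 1883/31 951/31 15807/310]

x' = [-241/93, -92/93, -137/62]
P' = [7358/93 3199/93 1883/31; 3199/93 1790/93 951/31; 1883/31 951/31 15807/310]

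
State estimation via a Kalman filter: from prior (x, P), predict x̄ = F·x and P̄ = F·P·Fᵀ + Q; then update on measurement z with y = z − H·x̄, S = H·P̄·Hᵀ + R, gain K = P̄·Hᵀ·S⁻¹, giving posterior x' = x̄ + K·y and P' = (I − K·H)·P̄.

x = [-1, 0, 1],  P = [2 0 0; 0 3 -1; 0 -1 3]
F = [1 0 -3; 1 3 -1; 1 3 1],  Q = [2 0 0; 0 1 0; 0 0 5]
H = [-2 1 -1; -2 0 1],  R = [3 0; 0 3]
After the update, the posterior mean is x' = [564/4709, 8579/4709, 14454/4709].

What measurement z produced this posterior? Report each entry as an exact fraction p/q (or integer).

x̄ = F·x = [-4, -2, 0]
P̄ = F·P·Fᵀ + Q = [31 20 2; 20 39 26; 2 26 31]
S = H·P̄·Hᵀ + R = [73 79; 79 150]
K = P̄·Hᵀ·S⁻¹ = [-1860/4709 -904/4709; -2944/4709 1111/4709; -3483/4709 2682/4709]
x' − x̄ = [19400/4709, 17997/4709, 14454/4709] = K·y
y = (KᵀK)⁻¹·Kᵀ·(x' − x̄) = [-8, -5]
z = y + H·x̄ = [-8, -5] + [6, 8] = [-2, 3]

z = [-2, 3]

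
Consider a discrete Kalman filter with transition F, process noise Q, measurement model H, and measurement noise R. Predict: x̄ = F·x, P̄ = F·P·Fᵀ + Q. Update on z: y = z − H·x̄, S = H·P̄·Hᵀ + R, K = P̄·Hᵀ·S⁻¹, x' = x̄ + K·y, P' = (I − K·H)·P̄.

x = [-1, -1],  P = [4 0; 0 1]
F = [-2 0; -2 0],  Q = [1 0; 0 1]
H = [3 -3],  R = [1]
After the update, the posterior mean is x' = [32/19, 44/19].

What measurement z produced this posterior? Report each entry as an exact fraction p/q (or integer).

x̄ = F·x = [2, 2]
P̄ = F·P·Fᵀ + Q = [17 16; 16 17]
S = H·P̄·Hᵀ + R = [19]
K = P̄·Hᵀ·S⁻¹ = [3/19; -3/19]
x' − x̄ = [-6/19, 6/19] = K·y
y = (KᵀK)⁻¹·Kᵀ·(x' − x̄) = [-2]
z = y + H·x̄ = [-2] + [0] = [-2]

z = [-2]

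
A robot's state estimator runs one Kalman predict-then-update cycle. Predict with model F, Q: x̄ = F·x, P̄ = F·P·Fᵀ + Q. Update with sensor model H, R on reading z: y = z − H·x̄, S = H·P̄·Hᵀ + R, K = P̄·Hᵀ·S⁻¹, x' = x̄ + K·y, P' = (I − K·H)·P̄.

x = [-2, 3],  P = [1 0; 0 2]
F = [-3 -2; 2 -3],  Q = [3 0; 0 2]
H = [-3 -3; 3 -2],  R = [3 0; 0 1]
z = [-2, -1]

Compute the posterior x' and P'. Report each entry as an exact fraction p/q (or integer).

x̄ = F·x = [0, -13]
P̄ = F·P·Fᵀ + Q = [20 6; 6 24]
y = z − H·x̄ = [-41, -27]
S = H·P̄·Hᵀ + R = [507 -54; -54 205]
K = P̄·Hᵀ·S⁻¹ = [-4466/33673 6708/33673; -30/151 -30/151]
x' = x̄ + K·y = [1990/33673, 77/151]
P' = (I − K·H)·P̄ = [3128/33673 6/151; 6/151 24/151]

x' = [1990/33673, 77/151]
P' = [3128/33673 6/151; 6/151 24/151]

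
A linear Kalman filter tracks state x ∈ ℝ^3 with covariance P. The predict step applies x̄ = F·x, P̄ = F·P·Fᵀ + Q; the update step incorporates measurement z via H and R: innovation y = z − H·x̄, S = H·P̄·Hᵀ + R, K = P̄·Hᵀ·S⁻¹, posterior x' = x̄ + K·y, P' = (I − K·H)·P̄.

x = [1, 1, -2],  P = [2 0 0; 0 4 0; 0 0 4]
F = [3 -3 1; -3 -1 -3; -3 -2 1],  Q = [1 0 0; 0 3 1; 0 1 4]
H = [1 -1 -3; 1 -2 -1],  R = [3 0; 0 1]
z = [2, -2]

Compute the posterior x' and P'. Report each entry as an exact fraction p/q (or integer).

x' = [-6893/26070, 41011/26070, -17606/13035]
P' = [2909833/78210 1138219/78210 302611/39105; 1138219/78210 481867/78210 104773/39105; 302611/39105 104773/39105 82739/39105]

x̄ = F·x = [-2, 2, -7]
P̄ = F·P·Fᵀ + Q = [59 -18 10; -18 61 15; 10 15 42]
y = z − H·x̄ = [-15, -3]
S = H·P̄·Hᵀ + R = [567 426; 426 458]
K = P̄·Hᵀ·S⁻¹ = [-7342/39105 9391/26070; 4619/39105 -11687/26070; -16793/39105 3442/13035]
x' = x̄ + K·y = [-6893/26070, 41011/26070, -17606/13035]
P' = (I − K·H)·P̄ = [2909833/78210 1138219/78210 302611/39105; 1138219/78210 481867/78210 104773/39105; 302611/39105 104773/39105 82739/39105]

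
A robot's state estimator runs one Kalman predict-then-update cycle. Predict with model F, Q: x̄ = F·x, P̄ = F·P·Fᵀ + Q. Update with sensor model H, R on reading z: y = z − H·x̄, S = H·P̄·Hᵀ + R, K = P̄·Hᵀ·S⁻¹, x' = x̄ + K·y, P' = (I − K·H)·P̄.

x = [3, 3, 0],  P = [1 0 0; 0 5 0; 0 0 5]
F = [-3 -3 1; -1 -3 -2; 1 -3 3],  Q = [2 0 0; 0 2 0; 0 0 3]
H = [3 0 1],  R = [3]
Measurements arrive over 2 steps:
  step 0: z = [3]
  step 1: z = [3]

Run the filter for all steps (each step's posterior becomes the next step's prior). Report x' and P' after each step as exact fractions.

step 0: x' = [-666/247, -948/247, 10767/988], P' = [667/247 1706/247 -1821/247; 1706/247 12700/247 -5022/247; -1821/247 -5022/247 22647/988]
step 1: x' = [-8649849/6613550, -78084702/3306775, 22991439/3306775], P' = [3889757/3306775 20608047/3306775 -18484383/6613550; 20608047/3306775 408826637/3306775 -60601134/3306775; -18484383/6613550 -60601134/3306775 30363438/3306775]

step 0: x̄ = F·x = [-18, -12, -6]
step 0: P̄ = F·P·Fᵀ + Q = [61 38 57; 38 68 14; 57 14 94]
step 0: y = z − H·x̄ = [63]
step 0: S = H·P̄·Hᵀ + R = [988]
step 0: K = P̄·Hᵀ·S⁻¹ = [60/247; 32/247; 265/988]
step 0: x' = x̄ + K·y = [-666/247, -948/247, 10767/988]
step 0: P' = (I − K·H)·P̄ = [667/247 1706/247 -1821/247; 1706/247 12700/247 -5022/247; -1821/247 -5022/247 22647/988]
step 1: x̄ = F·x = [30135/988, -3747/494, 41013/988]
step 1: P̄ = F·P·Fᵀ + Q = [792899/988 202557/494 857409/988; 202557/494 80796/247 207667/494; 857409/988 207667/494 943591/988]
step 1: y = z − H·x̄ = [-64227/494]
step 1: S = H·P̄·Hᵀ + R = [3306775/247]
step 1: K = P̄·Hᵀ·S⁻¹ = [1618053/6613550; 407669/3306775; 1757909/6613550]
step 1: x' = x̄ + K·y = [-8649849/6613550, -78084702/3306775, 22991439/3306775]
step 1: P' = (I − K·H)·P̄ = [3889757/3306775 20608047/3306775 -18484383/6613550; 20608047/3306775 408826637/3306775 -60601134/3306775; -18484383/6613550 -60601134/3306775 30363438/3306775]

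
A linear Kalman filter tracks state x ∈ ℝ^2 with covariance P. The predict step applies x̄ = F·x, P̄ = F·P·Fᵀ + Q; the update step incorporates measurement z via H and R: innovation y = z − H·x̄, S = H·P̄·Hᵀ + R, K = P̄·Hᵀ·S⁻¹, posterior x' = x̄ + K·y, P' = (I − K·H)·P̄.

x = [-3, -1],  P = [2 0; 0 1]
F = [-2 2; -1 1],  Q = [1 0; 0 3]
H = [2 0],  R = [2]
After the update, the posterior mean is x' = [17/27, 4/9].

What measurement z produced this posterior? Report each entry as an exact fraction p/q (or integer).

z = [1]

x̄ = F·x = [4, 2]
P̄ = F·P·Fᵀ + Q = [13 6; 6 6]
S = H·P̄·Hᵀ + R = [54]
K = P̄·Hᵀ·S⁻¹ = [13/27; 2/9]
x' − x̄ = [-91/27, -14/9] = K·y
y = (KᵀK)⁻¹·Kᵀ·(x' − x̄) = [-7]
z = y + H·x̄ = [-7] + [8] = [1]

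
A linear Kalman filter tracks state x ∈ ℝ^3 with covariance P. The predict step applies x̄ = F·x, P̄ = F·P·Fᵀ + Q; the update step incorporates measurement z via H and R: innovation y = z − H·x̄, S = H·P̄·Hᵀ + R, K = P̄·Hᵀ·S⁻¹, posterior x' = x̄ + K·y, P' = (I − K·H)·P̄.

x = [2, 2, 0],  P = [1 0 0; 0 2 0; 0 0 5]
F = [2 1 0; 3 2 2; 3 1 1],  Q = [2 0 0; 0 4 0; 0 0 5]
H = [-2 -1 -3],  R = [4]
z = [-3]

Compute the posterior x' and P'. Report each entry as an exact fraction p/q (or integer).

x' = [109/54, -19/54, -11/90]
P' = [91/27 -55/27 -13/9; -55/27 262/27 -14/9; -13/9 -14/9 26/15]

x̄ = F·x = [6, 10, 8]
P̄ = F·P·Fᵀ + Q = [8 10 8; 10 41 23; 8 23 21]
y = z − H·x̄ = [43]
S = H·P̄·Hᵀ + R = [540]
K = P̄·Hᵀ·S⁻¹ = [-5/54; -13/54; -17/90]
x' = x̄ + K·y = [109/54, -19/54, -11/90]
P' = (I − K·H)·P̄ = [91/27 -55/27 -13/9; -55/27 262/27 -14/9; -13/9 -14/9 26/15]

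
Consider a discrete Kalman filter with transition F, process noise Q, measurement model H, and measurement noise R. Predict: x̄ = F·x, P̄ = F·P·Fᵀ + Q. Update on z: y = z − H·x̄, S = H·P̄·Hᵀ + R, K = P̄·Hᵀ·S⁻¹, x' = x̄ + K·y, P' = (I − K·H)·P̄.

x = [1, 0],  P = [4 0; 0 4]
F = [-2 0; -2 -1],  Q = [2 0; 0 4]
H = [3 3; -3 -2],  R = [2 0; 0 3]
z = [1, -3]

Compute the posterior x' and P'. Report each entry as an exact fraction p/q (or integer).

x' = [2051/2244, -75/187]
P' = [1567/1122 -282/187; -282/187 336/187]

x̄ = F·x = [-2, -2]
P̄ = F·P·Fᵀ + Q = [18 16; 16 24]
y = z − H·x̄ = [13, -13]
S = H·P̄·Hᵀ + R = [668 -546; -546 453]
K = P̄·Hᵀ·S⁻¹ = [-125/748 -439/1122; 81/187 58/187]
x' = x̄ + K·y = [2051/2244, -75/187]
P' = (I − K·H)·P̄ = [1567/1122 -282/187; -282/187 336/187]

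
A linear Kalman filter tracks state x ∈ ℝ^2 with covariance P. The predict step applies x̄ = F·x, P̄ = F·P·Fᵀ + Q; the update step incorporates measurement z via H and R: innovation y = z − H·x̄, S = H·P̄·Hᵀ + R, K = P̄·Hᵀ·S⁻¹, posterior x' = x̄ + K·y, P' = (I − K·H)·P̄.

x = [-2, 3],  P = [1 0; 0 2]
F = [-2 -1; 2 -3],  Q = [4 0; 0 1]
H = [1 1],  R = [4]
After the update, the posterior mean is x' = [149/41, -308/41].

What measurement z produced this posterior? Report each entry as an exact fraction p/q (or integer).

z = [-3]

x̄ = F·x = [1, -13]
P̄ = F·P·Fᵀ + Q = [10 2; 2 23]
S = H·P̄·Hᵀ + R = [41]
K = P̄·Hᵀ·S⁻¹ = [12/41; 25/41]
x' − x̄ = [108/41, 225/41] = K·y
y = (KᵀK)⁻¹·Kᵀ·(x' − x̄) = [9]
z = y + H·x̄ = [9] + [-12] = [-3]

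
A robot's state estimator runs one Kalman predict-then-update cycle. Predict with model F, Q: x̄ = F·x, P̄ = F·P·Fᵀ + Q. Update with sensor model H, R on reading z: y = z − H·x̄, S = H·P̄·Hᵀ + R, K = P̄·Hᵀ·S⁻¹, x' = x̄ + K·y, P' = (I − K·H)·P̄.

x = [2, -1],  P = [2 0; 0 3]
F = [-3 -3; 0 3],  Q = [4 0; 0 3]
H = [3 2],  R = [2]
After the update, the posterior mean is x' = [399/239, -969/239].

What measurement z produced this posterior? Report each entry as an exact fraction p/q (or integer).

z = [-3]

x̄ = F·x = [-3, -3]
P̄ = F·P·Fᵀ + Q = [49 -27; -27 30]
S = H·P̄·Hᵀ + R = [239]
K = P̄·Hᵀ·S⁻¹ = [93/239; -21/239]
x' − x̄ = [1116/239, -252/239] = K·y
y = (KᵀK)⁻¹·Kᵀ·(x' − x̄) = [12]
z = y + H·x̄ = [12] + [-15] = [-3]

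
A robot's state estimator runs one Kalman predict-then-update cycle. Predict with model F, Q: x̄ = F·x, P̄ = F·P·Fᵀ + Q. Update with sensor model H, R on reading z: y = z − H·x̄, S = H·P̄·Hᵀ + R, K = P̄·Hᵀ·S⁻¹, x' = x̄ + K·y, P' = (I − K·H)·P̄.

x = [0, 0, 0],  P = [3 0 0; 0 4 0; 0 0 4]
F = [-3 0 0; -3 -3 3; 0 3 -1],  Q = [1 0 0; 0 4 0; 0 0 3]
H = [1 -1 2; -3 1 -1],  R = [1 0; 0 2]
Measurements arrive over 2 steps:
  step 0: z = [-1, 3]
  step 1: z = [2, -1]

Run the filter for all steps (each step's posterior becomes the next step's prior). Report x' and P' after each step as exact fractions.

step 0: x' = [-57376/52147, -30806/52147, -13085/52147], P' = [58950/52147 177931/52147 50851/52147; 177931/52147 765005/52147 275628/52147; 50851/52147 275628/52147 120707/52147]
step 1: x' = [273136498/740452377, 104360023/246817459, 705607022/740452377], P' = [549785077/740452377 444310610/246817459 288925769/740452377; 444310610/246817459 1812320810/246817459 622760396/246817459; 288925769/740452377 622760396/246817459 932014549/740452377]

step 0: x̄ = F·x = [0, 0, 0]
step 0: P̄ = F·P·Fᵀ + Q = [28 27 0; 27 103 -48; 0 -48 43]
step 0: y = z − H·x̄ = [-1, 3]
step 0: S = H·P̄·Hᵀ + R = [442 -309; -309 334]
step 0: K = P̄·Hᵀ·S⁻¹ = [-17279/52147 -24885/52147; -35818/52147 -22208/52147; 16637/52147 1184/52147]
step 0: x' = x̄ + K·y = [-57376/52147, -30806/52147, -13085/52147]
step 0: P' = (I − K·H)·P̄ = [58950/52147 177931/52147 50851/52147; 177931/52147 765005/52147 275628/52147; 50851/52147 275628/52147 120707/52147]
step 1: x̄ = F·x = [172128/52147, 225291/52147, -79333/52147]
step 1: P̄ = F·P·Fᵀ + Q = [582697/52147 1674270/52147 -1448826/52147; 1674270/52147 6036682/52147 -5388456/52147; -1448826/52147 -5388456/52147 5508425/52147]
step 1: y = z − H·x̄ = [316123/52147, 159613/52147]
step 1: S = H·P̄·Hᵀ + R = [41115206/52147 -18128129/52147; -18128129/52147 8932010/52147]
step 1: K = P̄·Hᵀ·S⁻¹ = [-205295215/740452377 -302674585/740452377; -122489408/246817459 -71685708/246817459; 284673679/740452377 34744666/740452377]
step 1: x' = x̄ + K·y = [273136498/740452377, 104360023/246817459, 705607022/740452377]
step 1: P' = (I − K·H)·P̄ = [549785077/740452377 444310610/246817459 288925769/740452377; 444310610/246817459 1812320810/246817459 622760396/246817459; 288925769/740452377 622760396/246817459 932014549/740452377]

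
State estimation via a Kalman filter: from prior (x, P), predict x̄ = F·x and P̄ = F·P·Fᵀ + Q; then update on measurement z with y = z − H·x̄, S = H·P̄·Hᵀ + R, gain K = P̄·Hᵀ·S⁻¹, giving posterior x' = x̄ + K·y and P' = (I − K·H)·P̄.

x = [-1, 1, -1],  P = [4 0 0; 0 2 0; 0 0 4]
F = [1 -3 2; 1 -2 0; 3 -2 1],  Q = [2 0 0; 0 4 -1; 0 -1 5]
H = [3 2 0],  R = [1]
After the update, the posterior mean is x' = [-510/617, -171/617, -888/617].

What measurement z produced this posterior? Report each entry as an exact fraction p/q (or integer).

x̄ = F·x = [-6, -3, -6]
P̄ = F·P·Fᵀ + Q = [40 16 32; 16 16 19; 32 19 53]
S = H·P̄·Hᵀ + R = [617]
K = P̄·Hᵀ·S⁻¹ = [152/617; 80/617; 134/617]
x' − x̄ = [3192/617, 1680/617, 2814/617] = K·y
y = (KᵀK)⁻¹·Kᵀ·(x' − x̄) = [21]
z = y + H·x̄ = [21] + [-24] = [-3]

z = [-3]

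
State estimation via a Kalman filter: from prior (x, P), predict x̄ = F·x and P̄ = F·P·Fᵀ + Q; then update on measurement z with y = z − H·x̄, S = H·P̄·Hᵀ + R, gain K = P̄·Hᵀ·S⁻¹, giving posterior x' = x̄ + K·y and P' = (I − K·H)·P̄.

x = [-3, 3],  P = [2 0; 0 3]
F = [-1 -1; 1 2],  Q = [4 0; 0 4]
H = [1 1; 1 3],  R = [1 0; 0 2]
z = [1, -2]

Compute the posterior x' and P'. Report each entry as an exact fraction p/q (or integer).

x' = [163/77, -9/7]
P' = [1096/539 -46/49; -46/49 30/49]

x̄ = F·x = [0, 3]
P̄ = F·P·Fᵀ + Q = [9 -8; -8 18]
y = z − H·x̄ = [-2, -11]
S = H·P̄·Hᵀ + R = [12 31; 31 125]
K = P̄·Hᵀ·S⁻¹ = [590/539 -211/539; -16/49 22/49]
x' = x̄ + K·y = [163/77, -9/7]
P' = (I − K·H)·P̄ = [1096/539 -46/49; -46/49 30/49]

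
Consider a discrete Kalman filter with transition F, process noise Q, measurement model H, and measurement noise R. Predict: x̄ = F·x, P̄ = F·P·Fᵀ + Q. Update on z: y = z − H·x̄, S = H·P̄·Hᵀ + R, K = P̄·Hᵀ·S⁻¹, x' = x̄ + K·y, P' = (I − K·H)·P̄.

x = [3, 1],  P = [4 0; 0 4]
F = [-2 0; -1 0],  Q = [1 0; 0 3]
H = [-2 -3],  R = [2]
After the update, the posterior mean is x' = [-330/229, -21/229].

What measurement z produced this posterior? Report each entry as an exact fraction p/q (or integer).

x̄ = F·x = [-6, -3]
P̄ = F·P·Fᵀ + Q = [17 8; 8 7]
S = H·P̄·Hᵀ + R = [229]
K = P̄·Hᵀ·S⁻¹ = [-58/229; -37/229]
x' − x̄ = [1044/229, 666/229] = K·y
y = (KᵀK)⁻¹·Kᵀ·(x' − x̄) = [-18]
z = y + H·x̄ = [-18] + [21] = [3]

z = [3]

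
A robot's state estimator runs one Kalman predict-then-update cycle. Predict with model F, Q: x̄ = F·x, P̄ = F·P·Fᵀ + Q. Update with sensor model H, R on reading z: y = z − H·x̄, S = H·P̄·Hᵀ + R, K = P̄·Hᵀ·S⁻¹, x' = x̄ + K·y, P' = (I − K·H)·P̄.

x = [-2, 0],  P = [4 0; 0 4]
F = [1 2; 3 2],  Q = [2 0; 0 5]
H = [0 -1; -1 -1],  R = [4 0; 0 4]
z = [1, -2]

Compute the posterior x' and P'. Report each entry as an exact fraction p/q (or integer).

x̄ = F·x = [-2, -6]
P̄ = F·P·Fᵀ + Q = [22 28; 28 57]
y = z − H·x̄ = [-5, -10]
S = H·P̄·Hᵀ + R = [61 85; 85 139]
K = P̄·Hᵀ·S⁻¹ = [179/627 -335/627; -349/627 -170/627]
x' = x̄ + K·y = [1201/627, -317/627]
P' = (I − K·H)·P̄ = [2056/627 -716/627; -716/627 1396/627]

x' = [1201/627, -317/627]
P' = [2056/627 -716/627; -716/627 1396/627]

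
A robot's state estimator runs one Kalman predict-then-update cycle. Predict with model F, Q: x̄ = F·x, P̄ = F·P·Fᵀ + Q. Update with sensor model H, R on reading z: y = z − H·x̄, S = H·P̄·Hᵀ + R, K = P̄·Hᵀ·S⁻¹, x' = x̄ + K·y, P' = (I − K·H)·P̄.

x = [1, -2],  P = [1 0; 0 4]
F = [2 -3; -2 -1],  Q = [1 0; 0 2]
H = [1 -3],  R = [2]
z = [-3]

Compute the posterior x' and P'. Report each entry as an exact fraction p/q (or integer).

x̄ = F·x = [8, 0]
P̄ = F·P·Fᵀ + Q = [41 8; 8 10]
y = z − H·x̄ = [-11]
S = H·P̄·Hᵀ + R = [85]
K = P̄·Hᵀ·S⁻¹ = [1/5; -22/85]
x' = x̄ + K·y = [29/5, 242/85]
P' = (I − K·H)·P̄ = [188/5 62/5; 62/5 366/85]

x' = [29/5, 242/85]
P' = [188/5 62/5; 62/5 366/85]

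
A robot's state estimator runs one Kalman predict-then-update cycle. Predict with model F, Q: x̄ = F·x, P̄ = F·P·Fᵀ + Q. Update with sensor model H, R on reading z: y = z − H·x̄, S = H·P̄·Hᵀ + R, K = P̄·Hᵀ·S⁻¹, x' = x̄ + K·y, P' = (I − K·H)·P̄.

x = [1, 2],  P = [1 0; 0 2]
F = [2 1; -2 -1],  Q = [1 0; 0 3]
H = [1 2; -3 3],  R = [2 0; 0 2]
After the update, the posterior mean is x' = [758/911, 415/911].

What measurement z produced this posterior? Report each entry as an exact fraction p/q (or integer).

x̄ = F·x = [4, -4]
P̄ = F·P·Fᵀ + Q = [7 -6; -6 9]
S = H·P̄·Hᵀ + R = [21 51; 51 254]
K = P̄·Hᵀ·S⁻¹ = [719/2733 -188/911; 251/911 111/911]
x' − x̄ = [-2886/911, 4059/911] = K·y
y = (KᵀK)⁻¹·Kᵀ·(x' − x̄) = [6, 23]
z = y + H·x̄ = [6, 23] + [-4, -24] = [2, -1]

z = [2, -1]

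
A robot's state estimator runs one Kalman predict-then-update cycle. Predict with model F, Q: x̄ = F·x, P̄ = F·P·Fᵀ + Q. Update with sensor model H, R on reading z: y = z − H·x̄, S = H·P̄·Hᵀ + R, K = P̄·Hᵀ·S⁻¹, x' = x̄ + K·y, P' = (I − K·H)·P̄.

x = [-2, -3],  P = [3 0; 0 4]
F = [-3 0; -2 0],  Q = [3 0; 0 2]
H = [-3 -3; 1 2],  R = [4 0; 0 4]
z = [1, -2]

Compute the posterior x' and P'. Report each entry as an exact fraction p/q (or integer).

x̄ = F·x = [6, 4]
P̄ = F·P·Fᵀ + Q = [30 18; 18 14]
y = z − H·x̄ = [31, -16]
S = H·P̄·Hᵀ + R = [724 -336; -336 162]
K = P̄·Hᵀ·S⁻¹ = [-16/61 -25/183; -4/183 131/549]
x' = x̄ + K·y = [10/183, -272/549]
P' = (I − K·H)·P̄ = [76/61 -164/183; -164/183 508/549]

x' = [10/183, -272/549]
P' = [76/61 -164/183; -164/183 508/549]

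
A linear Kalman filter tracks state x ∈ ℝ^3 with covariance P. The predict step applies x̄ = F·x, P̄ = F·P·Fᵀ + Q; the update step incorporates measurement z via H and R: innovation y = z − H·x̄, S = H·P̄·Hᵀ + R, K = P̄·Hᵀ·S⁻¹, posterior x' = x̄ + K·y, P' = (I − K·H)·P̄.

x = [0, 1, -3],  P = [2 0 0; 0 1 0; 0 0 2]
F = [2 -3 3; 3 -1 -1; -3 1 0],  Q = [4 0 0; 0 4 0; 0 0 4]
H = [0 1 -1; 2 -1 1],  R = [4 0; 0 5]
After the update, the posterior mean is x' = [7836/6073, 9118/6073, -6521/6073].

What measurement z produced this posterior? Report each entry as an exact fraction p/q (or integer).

x̄ = F·x = [-12, 2, 1]
P̄ = F·P·Fᵀ + Q = [39 9 -15; 9 25 -19; -15 -19 23]
S = H·P̄·Hᵀ + R = [90 -38; -38 151]
K = P̄·Hᵀ·S⁻¹ = [2838/6073 2886/6073; 2828/6073 -334/6073; -2943/6073 -258/6073]
x' − x̄ = [80712/6073, -3028/6073, -12594/6073] = K·y
y = (KᵀK)⁻¹·Kᵀ·(x' − x̄) = [2, 26]
z = y + H·x̄ = [2, 26] + [1, -25] = [3, 1]

z = [3, 1]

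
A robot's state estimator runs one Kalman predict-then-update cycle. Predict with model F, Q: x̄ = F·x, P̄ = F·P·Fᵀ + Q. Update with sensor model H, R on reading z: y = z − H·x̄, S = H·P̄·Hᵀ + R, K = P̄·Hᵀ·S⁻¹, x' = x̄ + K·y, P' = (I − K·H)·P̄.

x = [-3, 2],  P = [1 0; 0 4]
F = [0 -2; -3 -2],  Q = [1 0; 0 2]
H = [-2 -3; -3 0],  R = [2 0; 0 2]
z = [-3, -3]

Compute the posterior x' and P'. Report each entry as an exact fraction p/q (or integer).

x' = [12053/17759, 12597/17759]
P' = [3722/17759 -2372/17759; -2372/17759 5386/17759]

x̄ = F·x = [-4, 5]
P̄ = F·P·Fᵀ + Q = [17 16; 16 27]
y = z − H·x̄ = [4, -15]
S = H·P̄·Hᵀ + R = [505 246; 246 155]
K = P̄·Hᵀ·S⁻¹ = [-164/17759 -5583/17759; -5707/17759 3558/17759]
x' = x̄ + K·y = [12053/17759, 12597/17759]
P' = (I − K·H)·P̄ = [3722/17759 -2372/17759; -2372/17759 5386/17759]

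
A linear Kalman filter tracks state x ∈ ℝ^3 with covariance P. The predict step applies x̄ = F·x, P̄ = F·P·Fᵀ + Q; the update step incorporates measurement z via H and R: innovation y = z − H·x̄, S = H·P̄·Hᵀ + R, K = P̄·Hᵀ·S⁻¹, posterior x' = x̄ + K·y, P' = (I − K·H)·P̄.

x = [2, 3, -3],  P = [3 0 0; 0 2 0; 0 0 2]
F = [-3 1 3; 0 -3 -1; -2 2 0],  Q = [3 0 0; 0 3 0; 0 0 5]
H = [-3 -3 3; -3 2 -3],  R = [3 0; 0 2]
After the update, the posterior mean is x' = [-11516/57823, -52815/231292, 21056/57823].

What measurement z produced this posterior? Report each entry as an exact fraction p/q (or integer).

z = [2, -1]

x̄ = F·x = [-12, -6, 2]
P̄ = F·P·Fᵀ + Q = [50 -12 22; -12 23 -12; 22 -12 25]
S = H·P̄·Hᵀ + R = [489 -129; -129 1453]
K = P̄·Hᵀ·S⁻¹ = [-8392/57823 -10296/57823; -28345/231292 16267/231292; 3675/57823 -6240/57823]
x' − x̄ = [682360/57823, 1334937/231292, -94590/57823] = K·y
y = (KᵀK)⁻¹·Kᵀ·(x' − x̄) = [-58, -19]
z = y + H·x̄ = [-58, -19] + [60, 18] = [2, -1]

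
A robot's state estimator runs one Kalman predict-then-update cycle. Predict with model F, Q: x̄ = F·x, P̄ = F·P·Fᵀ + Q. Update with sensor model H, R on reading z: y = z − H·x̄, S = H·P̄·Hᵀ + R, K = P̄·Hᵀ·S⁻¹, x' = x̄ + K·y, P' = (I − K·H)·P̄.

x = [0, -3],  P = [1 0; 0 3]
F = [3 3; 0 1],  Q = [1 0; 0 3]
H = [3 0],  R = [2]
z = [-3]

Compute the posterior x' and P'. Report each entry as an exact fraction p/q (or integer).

x̄ = F·x = [-9, -3]
P̄ = F·P·Fᵀ + Q = [37 9; 9 6]
y = z − H·x̄ = [24]
S = H·P̄·Hᵀ + R = [335]
K = P̄·Hᵀ·S⁻¹ = [111/335; 27/335]
x' = x̄ + K·y = [-351/335, -357/335]
P' = (I − K·H)·P̄ = [74/335 18/335; 18/335 1281/335]

x' = [-351/335, -357/335]
P' = [74/335 18/335; 18/335 1281/335]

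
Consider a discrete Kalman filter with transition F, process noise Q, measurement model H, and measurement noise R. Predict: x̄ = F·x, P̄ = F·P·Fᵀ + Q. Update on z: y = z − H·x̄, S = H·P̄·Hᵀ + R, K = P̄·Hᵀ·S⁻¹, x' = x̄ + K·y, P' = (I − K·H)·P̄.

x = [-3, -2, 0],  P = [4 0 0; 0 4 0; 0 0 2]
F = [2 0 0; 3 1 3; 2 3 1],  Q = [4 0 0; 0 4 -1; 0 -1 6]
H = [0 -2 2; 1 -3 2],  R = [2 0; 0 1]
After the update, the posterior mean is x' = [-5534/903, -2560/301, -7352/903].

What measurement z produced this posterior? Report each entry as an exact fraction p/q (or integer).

z = [1, 3]

x̄ = F·x = [-6, -11, -12]
P̄ = F·P·Fᵀ + Q = [20 24 16; 24 62 41; 16 41 60]
S = H·P̄·Hᵀ + R = [162 186; 186 247]
K = P̄·Hᵀ·S⁻¹ = [-116/2709 -44/903; 751/903 -286/301; 3484/2709 -827/903]
x' − x̄ = [-116/903, 751/301, 3484/903] = K·y
y = (KᵀK)⁻¹·Kᵀ·(x' − x̄) = [3, 0]
z = y + H·x̄ = [3, 0] + [-2, 3] = [1, 3]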